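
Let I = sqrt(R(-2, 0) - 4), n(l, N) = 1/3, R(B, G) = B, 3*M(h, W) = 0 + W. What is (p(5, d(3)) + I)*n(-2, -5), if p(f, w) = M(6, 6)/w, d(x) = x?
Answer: 2/9 + I*sqrt(6)/3 ≈ 0.22222 + 0.8165*I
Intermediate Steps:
M(h, W) = W/3 (M(h, W) = (0 + W)/3 = W/3)
n(l, N) = 1/3
p(f, w) = 2/w (p(f, w) = ((1/3)*6)/w = 2/w)
I = I*sqrt(6) (I = sqrt(-2 - 4) = sqrt(-6) = I*sqrt(6) ≈ 2.4495*I)
(p(5, d(3)) + I)*n(-2, -5) = (2/3 + I*sqrt(6))*(1/3) = 2/9 + I*sqrt(6)/3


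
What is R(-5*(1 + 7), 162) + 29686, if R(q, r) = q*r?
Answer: 23206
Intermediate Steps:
R(-5*(1 + 7), 162) + 29686 = -5*(1 + 7)*162 + 29686 = -5*8*162 + 29686 = -40*162 + 29686 = -6480 + 29686 = 23206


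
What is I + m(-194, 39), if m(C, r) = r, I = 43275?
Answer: 43314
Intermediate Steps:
I + m(-194, 39) = 43275 + 39 = 43314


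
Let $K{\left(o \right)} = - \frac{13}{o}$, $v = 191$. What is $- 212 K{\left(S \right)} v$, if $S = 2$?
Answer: $263198$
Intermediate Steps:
$- 212 K{\left(S \right)} v = - 212 \left(- \frac{13}{2}\right) 191 = - 212 \left(\left(-13\right) \frac{1}{2}\right) 191 = \left(-212\right) \left(- \frac{13}{2}\right) 191 = 1378 \cdot 191 = 263198$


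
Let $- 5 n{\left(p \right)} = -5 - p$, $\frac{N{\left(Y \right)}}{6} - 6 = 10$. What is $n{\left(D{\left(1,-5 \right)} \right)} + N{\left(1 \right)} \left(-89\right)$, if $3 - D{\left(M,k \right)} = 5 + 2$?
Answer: $- \frac{42719}{5} \approx -8543.8$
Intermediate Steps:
$N{\left(Y \right)} = 96$ ($N{\left(Y \right)} = 36 + 6 \cdot 10 = 36 + 60 = 96$)
$D{\left(M,k \right)} = -4$ ($D{\left(M,k \right)} = 3 - \left(5 + 2\right) = 3 - 7 = -4$)
$n{\left(p \right)} = 1 + \frac{p}{5}$ ($n{\left(p \right)} = - \frac{-5 - p}{5} = 1 + \frac{p}{5}$)
$n{\left(D{\left(1,-5 \right)} \right)} + N{\left(1 \right)} \left(-89\right) = \left(1 + \frac{1}{5} \left(-4\right)\right) + 96 \left(-89\right) = \left(1 - \frac{4}{5}\right) - 8544 = \frac{1}{5} - 8544 = - \frac{42719}{5}$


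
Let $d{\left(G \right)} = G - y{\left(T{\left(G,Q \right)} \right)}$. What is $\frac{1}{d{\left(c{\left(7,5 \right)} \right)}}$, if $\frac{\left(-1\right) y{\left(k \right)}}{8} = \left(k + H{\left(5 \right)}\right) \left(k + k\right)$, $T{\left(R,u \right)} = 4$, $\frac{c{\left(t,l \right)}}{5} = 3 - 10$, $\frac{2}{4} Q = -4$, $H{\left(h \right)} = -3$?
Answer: $\frac{1}{29} \approx 0.034483$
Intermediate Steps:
$Q = -8$ ($Q = 2 \left(-4\right) = -8$)
$c{\left(t,l \right)} = -35$ ($c{\left(t,l \right)} = 5 \left(3 - 10\right) = 5 \left(-7\right) = -35$)
$y{\left(k \right)} = - 16 k \left(-3 + k\right)$ ($y{\left(k \right)} = - 8 \left(k - 3\right) \left(k + k\right) = - 8 \left(-3 + k\right) 2 k = - 8 \cdot 2 k \left(-3 + k\right) = - 16 k \left(-3 + k\right)$)
$d{\left(G \right)} = 64 + G$ ($d{\left(G \right)} = G - 16 \cdot 4 \left(3 - 4\right) = G - 16 \cdot 4 \left(-1\right) = G - -64 = G + 64 = 64 + G$)
$\frac{1}{d{\left(c{\left(7,5 \right)} \right)}} = \frac{1}{64 - 35} = \frac{1}{29}$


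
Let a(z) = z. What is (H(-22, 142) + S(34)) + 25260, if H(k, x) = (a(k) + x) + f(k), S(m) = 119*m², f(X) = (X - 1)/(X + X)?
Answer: 7169559/44 ≈ 1.6294e+5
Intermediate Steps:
f(X) = (-1 + X)/(2*X) (f(X) = (-1 + X)/((2*X)) = (-1 + X)*(1/(2*X)) = (-1 + X)/(2*X))
H(k, x) = k + x + (-1 + k)/(2*k) (H(k, x) = (k + x) + (-1 + k)/(2*k) = k + x + (-1 + k)/(2*k))
(H(-22, 142) + S(34)) + 25260 = ((½ - 22 + 142 - ½/(-22)) + 119*34²) + 25260 = ((½ - 22 + 142 - ½*(-1/22)) + 119*1156) + 25260 = ((½ - 22 + 142 + 1/44) + 137564) + 25260 = (5303/44 + 137564) + 25260 = 6058119/44 + 25260 = 7169559/44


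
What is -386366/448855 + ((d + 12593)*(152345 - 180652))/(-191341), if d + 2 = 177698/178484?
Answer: 14271283945452529383/7664492461617310 ≈ 1862.0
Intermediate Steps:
d = -89635/89242 (d = -2 + 177698/178484 = -2 + 177698*(1/178484) = -2 + 88849/89242 = -89635/89242 ≈ -1.0044)
-386366/448855 + ((d + 12593)*(152345 - 180652))/(-191341) = -386366/448855 + ((-89635/89242 + 12593)*(152345 - 180652))/(-191341) = -386366*1/448855 + ((1123734871/89242)*(-28307))*(-1/191341) = -386366/448855 - 31809562993397/89242*(-1/191341) = -386366/448855 + 31809562993397/17075653522 = 14271283945452529383/7664492461617310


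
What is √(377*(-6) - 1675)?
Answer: I*√3937 ≈ 62.746*I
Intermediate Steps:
√(377*(-6) - 1675) = √(-2262 - 1675) = √(-3937) = I*√3937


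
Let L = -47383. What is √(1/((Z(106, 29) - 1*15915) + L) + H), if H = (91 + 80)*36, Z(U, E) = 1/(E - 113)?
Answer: 2*√43508822529976278/5317033 ≈ 78.460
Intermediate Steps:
Z(U, E) = 1/(-113 + E)
H = 6156 (H = 171*36 = 6156)
√(1/((Z(106, 29) - 1*15915) + L) + H) = √(1/((1/(-113 + 29) - 1*15915) - 47383) + 6156) = √(1/((1/(-84) - 15915) - 47383) + 6156) = √(1/((-1/84 - 15915) - 47383) + 6156) = √(1/(-1336861/84 - 47383) + 6156) = √(1/(-5317033/84) + 6156) = √(-84/5317033 + 6156) = √(32731655064/5317033) = 2*√43508822529976278/5317033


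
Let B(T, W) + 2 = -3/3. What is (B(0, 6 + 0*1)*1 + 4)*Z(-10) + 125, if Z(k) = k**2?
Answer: 225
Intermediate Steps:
B(T, W) = -3 (B(T, W) = -2 - 3/3 = -2 - 3*1/3 = -2 - 1 = -3)
(B(0, 6 + 0*1)*1 + 4)*Z(-10) + 125 = (-3*1 + 4)*(-10)**2 + 125 = (-3 + 4)*100 + 125 = 1*100 + 125 = 100 + 125 = 225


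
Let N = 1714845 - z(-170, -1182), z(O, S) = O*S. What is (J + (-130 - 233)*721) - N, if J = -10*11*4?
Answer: -1776068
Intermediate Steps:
J = -440 (J = -110*4 = -440)
N = 1513905 (N = 1714845 - (-170)*(-1182) = 1714845 - 1*200940 = 1714845 - 200940 = 1513905)
(J + (-130 - 233)*721) - N = (-440 + (-130 - 233)*721) - 1*1513905 = (-440 - 363*721) - 1513905 = (-440 - 261723) - 1513905 = -262163 - 1513905 = -1776068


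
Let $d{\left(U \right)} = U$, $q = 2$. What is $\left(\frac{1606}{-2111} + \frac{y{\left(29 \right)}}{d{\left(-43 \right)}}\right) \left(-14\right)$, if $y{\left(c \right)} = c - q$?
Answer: $\frac{1764770}{90773} \approx 19.442$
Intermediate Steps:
$y{\left(c \right)} = -2 + c$ ($y{\left(c \right)} = c - 2 = -2 + c$)
$\left(\frac{1606}{-2111} + \frac{y{\left(29 \right)}}{d{\left(-43 \right)}}\right) \left(-14\right) = \left(\frac{1606}{-2111} + \frac{-2 + 29}{-43}\right) \left(-14\right) = \left(1606 \left(- \frac{1}{2111}\right) + 27 \left(- \frac{1}{43}\right)\right) \left(-14\right) = \left(- \frac{1606}{2111} - \frac{27}{43}\right) \left(-14\right) = \left(- \frac{126055}{90773}\right) \left(-14\right) = \frac{1764770}{90773}$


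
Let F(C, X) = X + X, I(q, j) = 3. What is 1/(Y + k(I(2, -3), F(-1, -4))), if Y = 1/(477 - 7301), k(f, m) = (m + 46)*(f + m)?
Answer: -6824/1296561 ≈ -0.0052631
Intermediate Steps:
F(C, X) = 2*X
k(f, m) = (46 + m)*(f + m)
Y = -1/6824 (Y = 1/(-6824) = -1/6824 ≈ -0.00014654)
1/(Y + k(I(2, -3), F(-1, -4))) = 1/(-1/6824 + ((2*(-4))² + 46*3 + 46*(2*(-4)) + 3*(2*(-4)))) = 1/(-1/6824 + ((-8)² + 138 + 46*(-8) + 3*(-8))) = 1/(-1/6824 + (64 + 138 - 368 - 24)) = 1/(-1/6824 - 190) = 1/(-1296561/6824) = -6824/1296561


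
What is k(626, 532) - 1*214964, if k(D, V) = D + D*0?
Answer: -214338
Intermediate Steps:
k(D, V) = D (k(D, V) = D + 0 = D)
k(626, 532) - 1*214964 = 626 - 1*214964 = 626 - 214964 = -214338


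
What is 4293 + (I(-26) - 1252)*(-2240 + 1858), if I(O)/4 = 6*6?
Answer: 427549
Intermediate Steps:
I(O) = 144 (I(O) = 4*(6*6) = 4*36 = 144)
4293 + (I(-26) - 1252)*(-2240 + 1858) = 4293 + (144 - 1252)*(-2240 + 1858) = 4293 - 1108*(-382) = 4293 + 423256 = 427549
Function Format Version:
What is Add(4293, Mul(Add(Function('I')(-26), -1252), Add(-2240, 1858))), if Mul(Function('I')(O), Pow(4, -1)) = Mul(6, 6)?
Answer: 427549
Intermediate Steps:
Function('I')(O) = 144 (Function('I')(O) = Mul(4, Mul(6, 6)) = Mul(4, 36) = 144)
Add(4293, Mul(Add(Function('I')(-26), -1252), Add(-2240, 1858))) = Add(4293, Mul(Add(144, -1252), Add(-2240, 1858))) = Add(4293, Mul(-1108, -382)) = Add(4293, 423256) = 427549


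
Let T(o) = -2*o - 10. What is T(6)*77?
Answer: -1694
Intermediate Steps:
T(o) = -10 - 2*o
T(6)*77 = (-10 - 2*6)*77 = (-10 - 12)*77 = -22*77 = -1694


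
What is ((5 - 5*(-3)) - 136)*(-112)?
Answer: 12992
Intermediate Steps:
((5 - 5*(-3)) - 136)*(-112) = ((5 + 15) - 136)*(-112) = (20 - 136)*(-112) = -116*(-112) = 12992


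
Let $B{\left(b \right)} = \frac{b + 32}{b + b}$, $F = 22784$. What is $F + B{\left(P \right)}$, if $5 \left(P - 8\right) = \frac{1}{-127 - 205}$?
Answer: $\frac{605163871}{26558} \approx 22787.0$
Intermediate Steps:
$P = \frac{13279}{1660}$ ($P = 8 + \frac{1}{5 \left(-127 - 205\right)} = 8 + \frac{1}{5 \left(-332\right)} = 8 + \frac{1}{5} \left(- \frac{1}{332}\right) = 8 - \frac{1}{1660} = \frac{13279}{1660} \approx 7.9994$)
$B{\left(b \right)} = \frac{32 + b}{2 b}$
$F + B{\left(P \right)} = 22784 + \frac{32 + \frac{13279}{1660}}{2 \cdot \frac{13279}{1660}} = 22784 + \frac{1}{2} \cdot \frac{1660}{13279} \cdot \frac{66399}{1660} = 22784 + \frac{66399}{26558} = \frac{605163871}{26558}$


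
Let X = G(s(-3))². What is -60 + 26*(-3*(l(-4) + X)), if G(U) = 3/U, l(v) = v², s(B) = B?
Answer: -1386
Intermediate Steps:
X = 1 (X = (3/(-3))² = (3*(-⅓))² = (-1)² = 1)
-60 + 26*(-3*(l(-4) + X)) = -60 + 26*(-3*((-4)² + 1)) = -60 + 26*(-3*(16 + 1)) = -60 + 26*(-3*17) = -60 + 26*(-51) = -60 - 1326 = -1386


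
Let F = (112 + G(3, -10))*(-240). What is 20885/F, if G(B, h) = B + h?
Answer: -4177/5040 ≈ -0.82877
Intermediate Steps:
F = -25200 (F = (112 + (3 - 10))*(-240) = (112 - 7)*(-240) = 105*(-240) = -25200)
20885/F = 20885/(-25200) = 20885*(-1/25200) = -4177/5040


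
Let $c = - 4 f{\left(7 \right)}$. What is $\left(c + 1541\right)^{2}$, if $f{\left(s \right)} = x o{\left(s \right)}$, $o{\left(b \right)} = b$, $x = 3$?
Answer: $2122849$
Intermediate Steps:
$f{\left(s \right)} = 3 s$
$c = -84$ ($c = - 4 \cdot 3 \cdot 7 = \left(-4\right) 21 = -84$)
$\left(c + 1541\right)^{2} = \left(-84 + 1541\right)^{2} = 1457^{2} = 2122849$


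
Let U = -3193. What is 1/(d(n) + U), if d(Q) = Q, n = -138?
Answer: -1/3331 ≈ -0.00030021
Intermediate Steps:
1/(d(n) + U) = 1/(-138 - 3193) = 1/(-3331) = -1/3331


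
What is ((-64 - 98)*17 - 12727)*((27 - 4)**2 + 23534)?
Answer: -372519303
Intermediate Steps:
((-64 - 98)*17 - 12727)*((27 - 4)**2 + 23534) = (-162*17 - 12727)*(23**2 + 23534) = (-2754 - 12727)*(529 + 23534) = -15481*24063 = -372519303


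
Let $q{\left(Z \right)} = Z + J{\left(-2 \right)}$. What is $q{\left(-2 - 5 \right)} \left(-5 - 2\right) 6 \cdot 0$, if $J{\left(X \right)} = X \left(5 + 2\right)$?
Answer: $0$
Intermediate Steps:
$J{\left(X \right)} = 7 X$ ($J{\left(X \right)} = X 7 = 7 X$)
$q{\left(Z \right)} = -14 + Z$ ($q{\left(Z \right)} = Z + 7 \left(-2\right) = Z - 14 = -14 + Z$)
$q{\left(-2 - 5 \right)} \left(-5 - 2\right) 6 \cdot 0 = \left(-14 - 7\right) \left(-5 - 2\right) 6 \cdot 0 = \left(-14 - 7\right) \left(\left(-7\right) 6\right) 0 = \left(-14 - 7\right) \left(-42\right) 0 = \left(-21\right) \left(-42\right) 0 = 882 \cdot 0 = 0$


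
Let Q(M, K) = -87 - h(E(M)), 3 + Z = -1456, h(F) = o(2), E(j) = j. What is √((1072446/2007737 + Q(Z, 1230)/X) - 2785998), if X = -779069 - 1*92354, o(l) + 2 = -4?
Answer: 3*I*√947566916748135975674470940377/1749588199751 ≈ 1669.1*I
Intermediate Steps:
o(l) = -6 (o(l) = -2 - 4 = -6)
h(F) = -6
X = -871423 (X = -779069 - 92354 = -871423)
Z = -1459 (Z = -3 - 1456 = -1459)
Q(M, K) = -81 (Q(M, K) = -87 - 1*(-6) = -87 + 6 = -81)
√((1072446/2007737 + Q(Z, 1230)/X) - 2785998) = √((1072446/2007737 - 81/(-871423)) - 2785998) = √((1072446*(1/2007737) - 81*(-1/871423)) - 2785998) = √((1072446/2007737 + 81/871423) - 2785998) = √(934716737355/1749588199751 - 2785998) = √(-4874348290613149143/1749588199751) = 3*I*√947566916748135975674470940377/1749588199751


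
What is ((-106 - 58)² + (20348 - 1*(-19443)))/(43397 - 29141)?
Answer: 22229/4752 ≈ 4.6778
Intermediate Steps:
((-106 - 58)² + (20348 - 1*(-19443)))/(43397 - 29141) = ((-164)² + (20348 + 19443))/14256 = (26896 + 39791)*(1/14256) = 66687*(1/14256) = 22229/4752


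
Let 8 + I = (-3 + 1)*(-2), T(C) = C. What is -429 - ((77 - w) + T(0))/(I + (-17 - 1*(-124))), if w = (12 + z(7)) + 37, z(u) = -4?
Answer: -44219/103 ≈ -429.31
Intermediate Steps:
I = -4 (I = -8 + (-3 + 1)*(-2) = -8 - 2*(-2) = -8 + 4 = -4)
w = 45 (w = (12 - 4) + 37 = 8 + 37 = 45)
-429 - ((77 - w) + T(0))/(I + (-17 - 1*(-124))) = -429 - ((77 - 1*45) + 0)/(-4 + (-17 - 1*(-124))) = -429 - ((77 - 45) + 0)/(-4 + (-17 + 124)) = -429 - (32 + 0)/(-4 + 107) = -429 - 32/103 = -44219/103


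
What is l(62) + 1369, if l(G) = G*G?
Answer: 5213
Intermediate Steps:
l(G) = G²
l(62) + 1369 = 62² + 1369 = 3844 + 1369 = 5213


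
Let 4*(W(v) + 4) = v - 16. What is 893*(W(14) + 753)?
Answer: 1336821/2 ≈ 6.6841e+5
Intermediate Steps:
W(v) = -8 + v/4 (W(v) = -4 + (v - 16)/4 = -4 + (-16 + v)/4 = -4 + (-4 + v/4) = -8 + v/4)
893*(W(14) + 753) = 893*((-8 + (¼)*14) + 753) = 893*((-8 + 7/2) + 753) = 893*(-9/2 + 753) = 893*(1497/2) = 1336821/2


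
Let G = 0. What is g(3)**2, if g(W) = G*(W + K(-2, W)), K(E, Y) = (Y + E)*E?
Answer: 0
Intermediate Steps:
K(E, Y) = E*(E + Y) (K(E, Y) = (E + Y)*E = E*(E + Y))
g(W) = 0 (g(W) = 0*(W - 2*(-2 + W)) = 0*(W + (4 - 2*W)) = 0*(4 - W) = 0)
g(3)**2 = 0**2 = 0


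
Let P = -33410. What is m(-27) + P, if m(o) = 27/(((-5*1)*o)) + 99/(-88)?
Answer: -1336437/40 ≈ -33411.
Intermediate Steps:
m(o) = -9/8 - 27/(5*o) (m(o) = 27/((-5*o)) + 99*(-1/88) = 27*(-1/(5*o)) - 9/8 = -27/(5*o) - 9/8 = -9/8 - 27/(5*o))
m(-27) + P = (9/40)*(-24 - 5*(-27))/(-27) - 33410 = (9/40)*(-1/27)*(-24 + 135) - 33410 = (9/40)*(-1/27)*111 - 33410 = -37/40 - 33410 = -1336437/40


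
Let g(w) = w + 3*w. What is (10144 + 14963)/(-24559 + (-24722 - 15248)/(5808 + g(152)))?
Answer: -26847752/26268419 ≈ -1.0221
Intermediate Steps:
g(w) = 4*w
(10144 + 14963)/(-24559 + (-24722 - 15248)/(5808 + g(152))) = (10144 + 14963)/(-24559 + (-24722 - 15248)/(5808 + 4*152)) = 25107/(-24559 - 39970/(5808 + 608)) = 25107/(-24559 - 39970/6416) = 25107/(-24559 - 39970*1/6416) = 25107/(-24559 - 19985/3208) = 25107/(-78805257/3208) = 25107*(-3208/78805257) = -26847752/26268419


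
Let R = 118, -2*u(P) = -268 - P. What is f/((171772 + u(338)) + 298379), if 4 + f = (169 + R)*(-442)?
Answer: -21143/78409 ≈ -0.26965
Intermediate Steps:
u(P) = 134 + P/2 (u(P) = -(-268 - P)/2 = 134 + P/2)
f = -126858 (f = -4 + (169 + 118)*(-442) = -4 + 287*(-442) = -4 - 126854 = -126858)
f/((171772 + u(338)) + 298379) = -126858/((171772 + (134 + (½)*338)) + 298379) = -126858/((171772 + (134 + 169)) + 298379) = -126858/((171772 + 303) + 298379) = -126858/(172075 + 298379) = -126858/470454 = -126858*1/470454 = -21143/78409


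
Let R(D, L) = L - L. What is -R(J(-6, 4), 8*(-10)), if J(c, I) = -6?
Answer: 0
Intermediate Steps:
R(D, L) = 0
-R(J(-6, 4), 8*(-10)) = -1*0 = 0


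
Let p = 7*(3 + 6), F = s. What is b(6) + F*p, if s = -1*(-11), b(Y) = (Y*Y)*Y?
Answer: 909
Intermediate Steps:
b(Y) = Y³ (b(Y) = Y²*Y = Y³)
s = 11
F = 11
p = 63 (p = 7*9 = 63)
b(6) + F*p = 6³ + 11*63 = 216 + 693 = 909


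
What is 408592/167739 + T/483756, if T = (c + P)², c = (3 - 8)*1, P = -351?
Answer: 1403316676/520158639 ≈ 2.6979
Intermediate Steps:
c = -5 (c = -5*1 = -5)
T = 126736 (T = (-5 - 351)² = (-356)² = 126736)
408592/167739 + T/483756 = 408592/167739 + 126736/483756 = 408592*(1/167739) + 126736*(1/483756) = 408592/167739 + 31684/120939 = 1403316676/520158639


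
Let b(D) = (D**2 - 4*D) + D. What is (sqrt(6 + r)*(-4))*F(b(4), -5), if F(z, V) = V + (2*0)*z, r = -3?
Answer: 20*sqrt(3) ≈ 34.641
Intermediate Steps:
b(D) = D**2 - 3*D
F(z, V) = V (F(z, V) = V + 0*z = V + 0 = V)
(sqrt(6 + r)*(-4))*F(b(4), -5) = (sqrt(6 - 3)*(-4))*(-5) = (sqrt(3)*(-4))*(-5) = -4*sqrt(3)*(-5) = 20*sqrt(3)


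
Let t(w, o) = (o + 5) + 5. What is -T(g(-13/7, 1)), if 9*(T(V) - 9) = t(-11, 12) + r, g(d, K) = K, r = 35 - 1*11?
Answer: -127/9 ≈ -14.111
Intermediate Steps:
t(w, o) = 10 + o (t(w, o) = (5 + o) + 5 = 10 + o)
r = 24 (r = 35 - 11 = 24)
T(V) = 127/9 (T(V) = 9 + ((10 + 12) + 24)/9 = 9 + (22 + 24)/9 = 9 + (1/9)*46 = 9 + 46/9 = 127/9)
-T(g(-13/7, 1)) = -1*127/9 = -127/9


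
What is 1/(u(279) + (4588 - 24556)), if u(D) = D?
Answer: -1/19689 ≈ -5.0790e-5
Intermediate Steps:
1/(u(279) + (4588 - 24556)) = 1/(279 + (4588 - 24556)) = 1/(279 - 19968) = 1/(-19689) = -1/19689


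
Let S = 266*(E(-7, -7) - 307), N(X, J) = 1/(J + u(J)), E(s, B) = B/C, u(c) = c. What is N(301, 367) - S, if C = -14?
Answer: 59842287/734 ≈ 81529.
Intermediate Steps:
E(s, B) = -B/14 (E(s, B) = B/(-14) = B*(-1/14) = -B/14)
N(X, J) = 1/(2*J) (N(X, J) = 1/(J + J) = 1/(2*J))
S = -81529 (S = 266*(-1/14*(-7) - 307) = 266*(1/2 - 307) = 266*(-613/2) = -81529)
N(301, 367) - S = (1/2)/367 - 1*(-81529) = (1/2)*(1/367) + 81529 = 1/734 + 81529 = 59842287/734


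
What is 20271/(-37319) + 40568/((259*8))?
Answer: 183994460/9665621 ≈ 19.036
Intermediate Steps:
20271/(-37319) + 40568/((259*8)) = 20271*(-1/37319) + 40568/2072 = -20271/37319 + 40568*(1/2072) = -20271/37319 + 5071/259 = 183994460/9665621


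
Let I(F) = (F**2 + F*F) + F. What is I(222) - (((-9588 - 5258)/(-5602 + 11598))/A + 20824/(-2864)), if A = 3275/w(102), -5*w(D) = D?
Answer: 868182142606741/8787512750 ≈ 98797.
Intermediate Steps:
w(D) = -D/5
I(F) = F + 2*F**2 (I(F) = (F**2 + F**2) + F = 2*F**2 + F = F + 2*F**2)
A = -16375/102 (A = 3275/((-1/5*102)) = 3275/(-102/5) = 3275*(-5/102) = -16375/102 ≈ -160.54)
I(222) - (((-9588 - 5258)/(-5602 + 11598))/A + 20824/(-2864)) = 222*(1 + 2*222) - (((-9588 - 5258)/(-5602 + 11598))/(-16375/102) + 20824/(-2864)) = 222*(1 + 444) - (-14846/5996*(-102/16375) + 20824*(-1/2864)) = 222*445 - (-14846*1/5996*(-102/16375) - 2603/358) = 98790 - (-7423/2998*(-102/16375) - 2603/358) = 98790 - (378573/24546125 - 2603/358) = 98790 - 1*(-63758034241/8787512750) = 98790 + 63758034241/8787512750 = 868182142606741/8787512750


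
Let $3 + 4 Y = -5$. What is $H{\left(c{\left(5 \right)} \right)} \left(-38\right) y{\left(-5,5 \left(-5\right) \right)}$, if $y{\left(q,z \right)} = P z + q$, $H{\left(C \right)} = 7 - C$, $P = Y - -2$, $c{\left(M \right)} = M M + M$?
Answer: $-4370$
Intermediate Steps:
$Y = -2$ ($Y = - \frac{3}{4} + \frac{1}{4} \left(-5\right) = - \frac{3}{4} - \frac{5}{4} = -2$)
$c{\left(M \right)} = M + M^{2}$ ($c{\left(M \right)} = M^{2} + M = M + M^{2}$)
$P = 0$ ($P = -2 - -2 = -2 + 2 = 0$)
$y{\left(q,z \right)} = q$ ($y{\left(q,z \right)} = 0 z + q = 0 + q = q$)
$H{\left(c{\left(5 \right)} \right)} \left(-38\right) y{\left(-5,5 \left(-5\right) \right)} = \left(7 - 5 \left(1 + 5\right)\right) \left(-38\right) \left(-5\right) = \left(7 - 5 \cdot 6\right) \left(-38\right) \left(-5\right) = \left(7 - 30\right) \left(-38\right) \left(-5\right) = \left(-23\right) \left(-38\right) \left(-5\right) = 874 \left(-5\right) = -4370$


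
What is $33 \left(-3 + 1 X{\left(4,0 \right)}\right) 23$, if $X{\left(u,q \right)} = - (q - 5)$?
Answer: $1518$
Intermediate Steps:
$X{\left(u,q \right)} = 5 - q$ ($X{\left(u,q \right)} = - (-5 + q) = 5 - q$)
$33 \left(-3 + 1 X{\left(4,0 \right)}\right) 23 = 33 \left(-3 + 1 \left(5 - 0\right)\right) 23 = 33 \left(-3 + 1 \left(5 + 0\right)\right) 23 = 33 \left(-3 + 1 \cdot 5\right) 23 = 33 \left(-3 + 5\right) 23 = 33 \cdot 2 \cdot 23 = 66 \cdot 23 = 1518$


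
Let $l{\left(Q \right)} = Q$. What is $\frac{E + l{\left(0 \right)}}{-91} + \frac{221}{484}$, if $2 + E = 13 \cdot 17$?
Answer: $- \frac{85885}{44044} \approx -1.95$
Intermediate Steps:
$E = 219$ ($E = -2 + 13 \cdot 17 = -2 + 221 = 219$)
$\frac{E + l{\left(0 \right)}}{-91} + \frac{221}{484} = \frac{219 + 0}{-91} + \frac{221}{484} = 219 \left(- \frac{1}{91}\right) + 221 \cdot \frac{1}{484} = - \frac{219}{91} + \frac{221}{484} = - \frac{85885}{44044}$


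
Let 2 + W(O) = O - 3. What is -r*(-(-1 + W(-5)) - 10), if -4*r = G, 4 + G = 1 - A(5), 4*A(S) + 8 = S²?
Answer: -29/16 ≈ -1.8125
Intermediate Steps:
W(O) = -5 + O (W(O) = -2 + (O - 3) = -2 + (-3 + O) = -5 + O)
A(S) = -2 + S²/4
G = -29/4 (G = -4 + (1 - (-2 + (¼)*5²)) = -4 + (1 - (-2 + (¼)*25)) = -4 + (1 - (-2 + 25/4)) = -4 + (1 - 1*17/4) = -4 + (1 - 17/4) = -4 - 13/4 = -29/4 ≈ -7.2500)
r = 29/16 (r = -¼*(-29/4) = 29/16 ≈ 1.8125)
-r*(-(-1 + W(-5)) - 10) = -29*(-(-1 + (-5 - 5)) - 10)/16 = -29*(-(-1 - 10) - 10)/16 = -29*(-1*(-11) - 10)/16 = -29*(11 - 10)/16 = -29/16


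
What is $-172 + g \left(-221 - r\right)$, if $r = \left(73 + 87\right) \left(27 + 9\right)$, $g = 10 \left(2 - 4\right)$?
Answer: $119448$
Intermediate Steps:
$g = -20$ ($g = 10 \left(-2\right) = -20$)
$r = 5760$ ($r = 160 \cdot 36 = 5760$)
$-172 + g \left(-221 - r\right) = -172 - 20 \left(-221 - 5760\right) = -172 - -119620 = -172 + 119620 = 119448$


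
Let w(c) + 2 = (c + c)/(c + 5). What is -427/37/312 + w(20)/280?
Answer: -77611/2020200 ≈ -0.038417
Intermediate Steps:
w(c) = -2 + 2*c/(5 + c) (w(c) = -2 + (c + c)/(c + 5) = -2 + (2*c)/(5 + c) = -2 + 2*c/(5 + c))
-427/37/312 + w(20)/280 = -427/37/312 - 10/(5 + 20)/280 = -427*1/37*(1/312) - 10/25*(1/280) = -427/37*1/312 - 10*1/25*(1/280) = -427/11544 - ⅖*1/280 = -427/11544 - 1/700 = -77611/2020200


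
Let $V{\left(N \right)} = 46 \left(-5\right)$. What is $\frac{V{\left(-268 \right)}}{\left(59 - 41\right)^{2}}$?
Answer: $- \frac{115}{162} \approx -0.70988$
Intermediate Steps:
$V{\left(N \right)} = -230$
$\frac{V{\left(-268 \right)}}{\left(59 - 41\right)^{2}} = - \frac{230}{\left(59 - 41\right)^{2}} = - \frac{230}{18^{2}} = - \frac{230}{324} = \left(-230\right) \frac{1}{324} = - \frac{115}{162}$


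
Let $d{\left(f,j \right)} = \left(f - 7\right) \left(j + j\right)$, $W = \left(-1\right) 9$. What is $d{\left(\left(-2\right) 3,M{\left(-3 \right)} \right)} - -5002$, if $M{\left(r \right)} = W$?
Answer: $5236$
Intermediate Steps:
$W = -9$
$M{\left(r \right)} = -9$
$d{\left(f,j \right)} = 2 j \left(-7 + f\right)$ ($d{\left(f,j \right)} = \left(-7 + f\right) 2 j = 2 j \left(-7 + f\right)$)
$d{\left(\left(-2\right) 3,M{\left(-3 \right)} \right)} - -5002 = 2 \left(-9\right) \left(-7 - 6\right) - -5002 = 2 \left(-9\right) \left(-7 - 6\right) + 5002 = 2 \left(-9\right) \left(-13\right) + 5002 = 234 + 5002 = 5236$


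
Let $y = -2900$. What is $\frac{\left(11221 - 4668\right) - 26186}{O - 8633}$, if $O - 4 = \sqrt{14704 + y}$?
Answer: $\frac{169413157}{74447837} + \frac{39266 \sqrt{2951}}{74447837} \approx 2.3042$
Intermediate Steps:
$O = 4 + 2 \sqrt{2951}$ ($O = 4 + \sqrt{14704 - 2900} = 4 + \sqrt{11804} = 4 + 2 \sqrt{2951} \approx 112.65$)
$\frac{\left(11221 - 4668\right) - 26186}{O - 8633} = \frac{\left(11221 - 4668\right) - 26186}{\left(4 + 2 \sqrt{2951}\right) - 8633} = \frac{6553 - 26186}{-8629 + 2 \sqrt{2951}} = - \frac{19633}{-8629 + 2 \sqrt{2951}}$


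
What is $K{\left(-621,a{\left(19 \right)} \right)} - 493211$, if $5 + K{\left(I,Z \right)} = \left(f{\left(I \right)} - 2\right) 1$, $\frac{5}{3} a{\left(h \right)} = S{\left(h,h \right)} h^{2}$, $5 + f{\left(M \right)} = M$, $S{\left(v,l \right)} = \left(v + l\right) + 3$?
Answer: $-493844$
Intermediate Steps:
$S{\left(v,l \right)} = 3 + l + v$ ($S{\left(v,l \right)} = \left(l + v\right) + 3 = 3 + l + v$)
$f{\left(M \right)} = -5 + M$
$a{\left(h \right)} = \frac{3 h^{2} \left(3 + 2 h\right)}{5}$ ($a{\left(h \right)} = \frac{3 \left(3 + h + h\right) h^{2}}{5} = \frac{3 \left(3 + 2 h\right) h^{2}}{5} = \frac{3 h^{2} \left(3 + 2 h\right)}{5}$)
$K{\left(I,Z \right)} = -12 + I$ ($K{\left(I,Z \right)} = -5 + \left(\left(-5 + I\right) - 2\right) 1 = -5 + \left(-7 + I\right) 1 = -5 + \left(-7 + I\right) = -12 + I$)
$K{\left(-621,a{\left(19 \right)} \right)} - 493211 = \left(-12 - 621\right) - 493211 = -633 - 493211 = -493844$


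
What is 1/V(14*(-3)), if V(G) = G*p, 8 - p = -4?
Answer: -1/504 ≈ -0.0019841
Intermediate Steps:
p = 12 (p = 8 - 1*(-4) = 8 + 4 = 12)
V(G) = 12*G (V(G) = G*12 = 12*G)
1/V(14*(-3)) = 1/(12*(14*(-3))) = 1/(12*(-42)) = 1/(-504) = -1/504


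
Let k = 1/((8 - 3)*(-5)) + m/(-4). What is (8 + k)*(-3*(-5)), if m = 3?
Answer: 2163/20 ≈ 108.15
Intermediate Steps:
k = -79/100 (k = 1/((8 - 3)*(-5)) + 3/(-4) = -1/5/5 + 3*(-1/4) = (1/5)*(-1/5) - 3/4 = -1/25 - 3/4 = -79/100 ≈ -0.79000)
(8 + k)*(-3*(-5)) = (8 - 79/100)*(-3*(-5)) = (721/100)*15 = 2163/20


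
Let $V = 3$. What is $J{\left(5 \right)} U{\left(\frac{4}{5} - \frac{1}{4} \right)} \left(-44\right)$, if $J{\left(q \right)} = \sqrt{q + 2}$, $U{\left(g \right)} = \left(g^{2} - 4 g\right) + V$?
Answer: $- \frac{4851 \sqrt{7}}{100} \approx -128.35$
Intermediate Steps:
$U{\left(g \right)} = 3 + g^{2} - 4 g$ ($U{\left(g \right)} = \left(g^{2} - 4 g\right) + 3 = 3 + g^{2} - 4 g$)
$J{\left(q \right)} = \sqrt{2 + q}$
$J{\left(5 \right)} U{\left(\frac{4}{5} - \frac{1}{4} \right)} \left(-44\right) = \sqrt{2 + 5} \left(3 + \left(\frac{4}{5} - \frac{1}{4}\right)^{2} - 4 \left(\frac{4}{5} - \frac{1}{4}\right)\right) \left(-44\right) = \sqrt{7} \left(3 + \left(4 \cdot \frac{1}{5} - \frac{1}{4}\right)^{2} - 4 \left(4 \cdot \frac{1}{5} - \frac{1}{4}\right)\right) \left(-44\right) = \sqrt{7} \left(3 + \left(\frac{4}{5} - \frac{1}{4}\right)^{2} - 4 \left(\frac{4}{5} - \frac{1}{4}\right)\right) \left(-44\right) = \sqrt{7} \left(3 + \left(\frac{11}{20}\right)^{2} - \frac{11}{5}\right) \left(-44\right) = \sqrt{7} \left(3 + \frac{121}{400} - \frac{11}{5}\right) \left(-44\right) = \sqrt{7} \cdot \frac{441}{400} \left(-44\right) = \frac{441 \sqrt{7}}{400} \left(-44\right) = - \frac{4851 \sqrt{7}}{100}$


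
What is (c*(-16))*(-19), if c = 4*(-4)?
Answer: -4864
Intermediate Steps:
c = -16
(c*(-16))*(-19) = -16*(-16)*(-19) = 256*(-19) = -4864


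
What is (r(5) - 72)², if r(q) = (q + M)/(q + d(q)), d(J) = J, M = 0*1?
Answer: 20449/4 ≈ 5112.3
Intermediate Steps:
M = 0
r(q) = ½ (r(q) = (q + 0)/(q + q) = q/((2*q)) = q*(1/(2*q)) = ½)
(r(5) - 72)² = (½ - 72)² = (-143/2)² = 20449/4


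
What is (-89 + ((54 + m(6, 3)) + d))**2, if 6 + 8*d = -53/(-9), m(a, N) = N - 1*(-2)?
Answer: 4669921/5184 ≈ 900.83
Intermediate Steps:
m(a, N) = 2 + N (m(a, N) = N + 2 = 2 + N)
d = -1/72 (d = -3/4 + (-53/(-9))/8 = -3/4 + (-53*(-1/9))/8 = -3/4 + (1/8)*(53/9) = -3/4 + 53/72 = -1/72 ≈ -0.013889)
(-89 + ((54 + m(6, 3)) + d))**2 = (-89 + ((54 + (2 + 3)) - 1/72))**2 = (-89 + ((54 + 5) - 1/72))**2 = (-89 + (59 - 1/72))**2 = (-89 + 4247/72)**2 = (-2161/72)**2 = 4669921/5184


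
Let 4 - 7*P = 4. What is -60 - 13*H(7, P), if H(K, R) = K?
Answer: -151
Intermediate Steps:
P = 0 (P = 4/7 - ⅐*4 = 4/7 - 4/7 = 0)
-60 - 13*H(7, P) = -60 - 13*7 = -60 - 91 = -151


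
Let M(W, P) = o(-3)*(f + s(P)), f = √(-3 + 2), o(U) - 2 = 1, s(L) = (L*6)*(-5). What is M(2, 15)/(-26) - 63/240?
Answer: 53727/1040 - 3*I/26 ≈ 51.661 - 0.11538*I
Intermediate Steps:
s(L) = -30*L (s(L) = (6*L)*(-5) = -30*L)
o(U) = 3 (o(U) = 2 + 1 = 3)
f = I (f = √(-1) = I ≈ 1.0*I)
M(W, P) = -90*P + 3*I (M(W, P) = 3*(I - 30*P) = -90*P + 3*I)
M(2, 15)/(-26) - 63/240 = (-90*15 + 3*I)/(-26) - 63/240 = (-1350 + 3*I)*(-1/26) - 63*1/240 = (675/13 - 3*I/26) - 21/80 = 53727/1040 - 3*I/26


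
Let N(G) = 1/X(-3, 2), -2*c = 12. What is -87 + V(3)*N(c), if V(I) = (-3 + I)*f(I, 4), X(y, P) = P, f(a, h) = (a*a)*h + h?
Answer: -87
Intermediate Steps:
c = -6 (c = -½*12 = -6)
f(a, h) = h + h*a² (f(a, h) = a²*h + h = h*a² + h = h + h*a²)
V(I) = (-3 + I)*(4 + 4*I²) (V(I) = (-3 + I)*(4*(1 + I²)) = (-3 + I)*(4 + 4*I²))
N(G) = ½ (N(G) = 1/2 = ½)
-87 + V(3)*N(c) = -87 + (4*(1 + 3²)*(-3 + 3))*(½) = -87 + (4*(1 + 9)*0)*(½) = -87 + (4*10*0)*(½) = -87 + 0*(½) = -87 + 0 = -87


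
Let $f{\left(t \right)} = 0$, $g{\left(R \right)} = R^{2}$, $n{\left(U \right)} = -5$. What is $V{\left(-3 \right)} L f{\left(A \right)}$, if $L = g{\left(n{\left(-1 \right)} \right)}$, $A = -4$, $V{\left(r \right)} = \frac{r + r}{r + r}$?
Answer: $0$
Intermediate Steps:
$V{\left(r \right)} = 1$ ($V{\left(r \right)} = \frac{2 r}{2 r} = 2 r \frac{1}{2 r} = 1$)
$L = 25$ ($L = \left(-5\right)^{2} = 25$)
$V{\left(-3 \right)} L f{\left(A \right)} = 1 \cdot 25 \cdot 0 = 25 \cdot 0 = 0$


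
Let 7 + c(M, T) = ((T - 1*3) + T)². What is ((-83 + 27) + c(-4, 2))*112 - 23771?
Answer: -30715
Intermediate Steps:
c(M, T) = -7 + (-3 + 2*T)² (c(M, T) = -7 + ((T - 1*3) + T)² = -7 + ((T - 3) + T)² = -7 + ((-3 + T) + T)² = -7 + (-3 + 2*T)²)
((-83 + 27) + c(-4, 2))*112 - 23771 = ((-83 + 27) + (-7 + (-3 + 2*2)²))*112 - 23771 = (-56 + (-7 + (-3 + 4)²))*112 - 23771 = (-56 + (-7 + 1²))*112 - 23771 = (-56 + (-7 + 1))*112 - 23771 = (-56 - 6)*112 - 23771 = -62*112 - 23771 = -6944 - 23771 = -30715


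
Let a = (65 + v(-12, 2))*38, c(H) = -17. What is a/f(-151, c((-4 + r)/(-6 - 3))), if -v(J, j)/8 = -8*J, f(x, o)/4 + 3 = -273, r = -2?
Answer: 13357/552 ≈ 24.197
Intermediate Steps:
f(x, o) = -1104 (f(x, o) = -12 + 4*(-273) = -12 - 1092 = -1104)
v(J, j) = 64*J (v(J, j) = -(-64)*J = 64*J)
a = -26714 (a = (65 + 64*(-12))*38 = (65 - 768)*38 = -703*38 = -26714)
a/f(-151, c((-4 + r)/(-6 - 3))) = -26714/(-1104) = -26714*(-1/1104) = 13357/552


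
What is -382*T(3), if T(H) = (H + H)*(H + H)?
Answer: -13752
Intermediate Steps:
T(H) = 4*H² (T(H) = (2*H)*(2*H) = 4*H²)
-382*T(3) = -1528*3² = -1528*9 = -382*36 = -13752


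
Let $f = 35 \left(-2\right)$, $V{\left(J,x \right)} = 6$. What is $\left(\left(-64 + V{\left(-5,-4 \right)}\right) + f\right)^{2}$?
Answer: $16384$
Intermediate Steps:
$f = -70$
$\left(\left(-64 + V{\left(-5,-4 \right)}\right) + f\right)^{2} = \left(\left(-64 + 6\right) - 70\right)^{2} = \left(-58 - 70\right)^{2} = \left(-128\right)^{2} = 16384$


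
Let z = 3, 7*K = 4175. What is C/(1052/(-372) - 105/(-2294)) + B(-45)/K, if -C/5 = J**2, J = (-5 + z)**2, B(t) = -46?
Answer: 2292422666/79938725 ≈ 28.677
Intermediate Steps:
K = 4175/7 (K = (1/7)*4175 = 4175/7 ≈ 596.43)
J = 4 (J = (-5 + 3)**2 = (-2)**2 = 4)
C = -80 (C = -5*4**2 = -5*16 = -80)
C/(1052/(-372) - 105/(-2294)) + B(-45)/K = -80/(1052/(-372) - 105/(-2294)) - 46/4175/7 = -80/(1052*(-1/372) - 105*(-1/2294)) - 46*7/4175 = -80/(-263/93 + 105/2294) - 322/4175 = -80/(-19147/6882) - 322/4175 = -80*(-6882/19147) - 322/4175 = 550560/19147 - 322/4175 = 2292422666/79938725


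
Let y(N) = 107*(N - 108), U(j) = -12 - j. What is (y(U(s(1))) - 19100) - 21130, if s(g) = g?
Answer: -53177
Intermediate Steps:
y(N) = -11556 + 107*N (y(N) = 107*(-108 + N) = -11556 + 107*N)
(y(U(s(1))) - 19100) - 21130 = ((-11556 + 107*(-12 - 1*1)) - 19100) - 21130 = ((-11556 + 107*(-12 - 1)) - 19100) - 21130 = ((-11556 + 107*(-13)) - 19100) - 21130 = ((-11556 - 1391) - 19100) - 21130 = (-12947 - 19100) - 21130 = -32047 - 21130 = -53177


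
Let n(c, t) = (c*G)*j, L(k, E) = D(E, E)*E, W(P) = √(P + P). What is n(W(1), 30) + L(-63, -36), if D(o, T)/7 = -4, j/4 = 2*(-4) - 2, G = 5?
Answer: 1008 - 200*√2 ≈ 725.16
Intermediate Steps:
j = -40 (j = 4*(2*(-4) - 2) = 4*(-8 - 2) = 4*(-10) = -40)
D(o, T) = -28 (D(o, T) = 7*(-4) = -28)
W(P) = √2*√P (W(P) = √(2*P) = √2*√P)
L(k, E) = -28*E
n(c, t) = -200*c (n(c, t) = (c*5)*(-40) = (5*c)*(-40) = -200*c)
n(W(1), 30) + L(-63, -36) = -200*√2*√1 - 28*(-36) = -200*√2 + 1008 = 1008 - 200*√2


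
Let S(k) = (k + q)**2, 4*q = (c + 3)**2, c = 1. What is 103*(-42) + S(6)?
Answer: -4226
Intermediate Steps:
q = 4 (q = (1 + 3)**2/4 = (1/4)*4**2 = (1/4)*16 = 4)
S(k) = (4 + k)**2 (S(k) = (k + 4)**2 = (4 + k)**2)
103*(-42) + S(6) = 103*(-42) + (4 + 6)**2 = -4326 + 10**2 = -4326 + 100 = -4226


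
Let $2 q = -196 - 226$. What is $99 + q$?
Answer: $-112$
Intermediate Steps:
$q = -211$ ($q = \frac{-196 - 226}{2} = \frac{1}{2} \left(-422\right) = -211$)
$99 + q = 99 - 211 = -112$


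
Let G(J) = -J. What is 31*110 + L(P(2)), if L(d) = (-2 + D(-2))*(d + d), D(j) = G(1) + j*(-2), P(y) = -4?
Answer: 3402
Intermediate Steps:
D(j) = -1 - 2*j (D(j) = -1*1 + j*(-2) = -1 - 2*j)
L(d) = 2*d (L(d) = (-2 + (-1 - 2*(-2)))*(d + d) = (-2 + (-1 + 4))*(2*d) = (-2 + 3)*(2*d) = 1*(2*d) = 2*d)
31*110 + L(P(2)) = 31*110 + 2*(-4) = 3410 - 8 = 3402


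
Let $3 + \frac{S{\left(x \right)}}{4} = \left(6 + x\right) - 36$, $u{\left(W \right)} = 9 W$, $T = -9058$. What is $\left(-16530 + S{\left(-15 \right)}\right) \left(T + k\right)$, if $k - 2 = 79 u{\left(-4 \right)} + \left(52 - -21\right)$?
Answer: $197771094$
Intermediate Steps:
$S{\left(x \right)} = -132 + 4 x$ ($S{\left(x \right)} = -12 + 4 \left(\left(6 + x\right) - 36\right) = -12 + 4 \left(-30 + x\right) = -12 + \left(-120 + 4 x\right) = -132 + 4 x$)
$k = -2769$ ($k = 2 + \left(79 \cdot 9 \left(-4\right) + \left(52 - -21\right)\right) = 2 + \left(79 \left(-36\right) + \left(52 + 21\right)\right) = 2 + \left(-2844 + 73\right) = 2 - 2771 = -2769$)
$\left(-16530 + S{\left(-15 \right)}\right) \left(T + k\right) = \left(-16530 + \left(-132 + 4 \left(-15\right)\right)\right) \left(-9058 - 2769\right) = \left(-16530 - 192\right) \left(-11827\right) = \left(-16722\right) \left(-11827\right) = 197771094$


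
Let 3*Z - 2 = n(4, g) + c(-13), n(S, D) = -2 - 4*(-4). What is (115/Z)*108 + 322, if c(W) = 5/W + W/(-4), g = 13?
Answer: 250378/109 ≈ 2297.0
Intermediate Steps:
c(W) = 5/W - W/4 (c(W) = 5/W + W*(-¼) = 5/W - W/4)
n(S, D) = 14 (n(S, D) = -2 + 16 = 14)
Z = 327/52 (Z = ⅔ + (14 + (5/(-13) - ¼*(-13)))/3 = ⅔ + (14 + (5*(-1/13) + 13/4))/3 = ⅔ + (14 + (-5/13 + 13/4))/3 = ⅔ + (14 + 149/52)/3 = ⅔ + (⅓)*(877/52) = ⅔ + 877/156 = 327/52 ≈ 6.2885)
(115/Z)*108 + 322 = (115/(327/52))*108 + 322 = (115*(52/327))*108 + 322 = (5980/327)*108 + 322 = 215280/109 + 322 = 250378/109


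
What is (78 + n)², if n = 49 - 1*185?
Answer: 3364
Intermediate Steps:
n = -136 (n = 49 - 185 = -136)
(78 + n)² = (78 - 136)² = (-58)² = 3364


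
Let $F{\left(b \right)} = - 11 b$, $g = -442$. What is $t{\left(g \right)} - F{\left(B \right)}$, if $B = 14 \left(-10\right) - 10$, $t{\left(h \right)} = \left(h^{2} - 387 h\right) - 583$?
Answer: $364185$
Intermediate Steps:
$t{\left(h \right)} = -583 + h^{2} - 387 h$
$B = -150$ ($B = -140 - 10 = -150$)
$t{\left(g \right)} - F{\left(B \right)} = \left(-583 + \left(-442\right)^{2} - -171054\right) - \left(-11\right) \left(-150\right) = \left(-583 + 195364 + 171054\right) - 1650 = 365835 - 1650 = 364185$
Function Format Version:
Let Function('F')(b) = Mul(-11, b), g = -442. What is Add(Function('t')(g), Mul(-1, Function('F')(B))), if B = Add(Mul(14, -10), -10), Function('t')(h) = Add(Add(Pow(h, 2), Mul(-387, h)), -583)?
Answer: 364185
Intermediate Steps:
Function('t')(h) = Add(-583, Pow(h, 2), Mul(-387, h))
B = -150 (B = Add(-140, -10) = -150)
Add(Function('t')(g), Mul(-1, Function('F')(B))) = Add(Add(-583, Pow(-442, 2), Mul(-387, -442)), Mul(-1, Mul(-11, -150))) = Add(Add(-583, 195364, 171054), Mul(-1, 1650)) = Add(365835, -1650) = 364185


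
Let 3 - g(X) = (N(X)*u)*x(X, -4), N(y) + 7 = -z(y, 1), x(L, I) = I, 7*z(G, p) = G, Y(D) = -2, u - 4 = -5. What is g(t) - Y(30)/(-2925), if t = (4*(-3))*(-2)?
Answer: 915511/20475 ≈ 44.714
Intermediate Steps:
u = -1 (u = 4 - 5 = -1)
z(G, p) = G/7
N(y) = -7 - y/7
t = 24 (t = -12*(-2) = 24)
g(X) = 31 + 4*X/7 (g(X) = 3 - (-7 - X/7)*(-1)*(-4) = 3 - (7 + X/7)*(-4) = 3 - (-28 - 4*X/7) = 3 + (28 + 4*X/7) = 31 + 4*X/7)
g(t) - Y(30)/(-2925) = (31 + (4/7)*24) - (-2)/(-2925) = (31 + 96/7) - (-2)*(-1)/2925 = 313/7 - 1*2/2925 = 313/7 - 2/2925 = 915511/20475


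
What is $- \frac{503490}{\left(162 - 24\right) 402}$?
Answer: $- \frac{83915}{9246} \approx -9.0758$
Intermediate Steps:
$- \frac{503490}{\left(162 - 24\right) 402} = - \frac{503490}{138 \cdot 402} = - \frac{503490}{55476} = \left(-503490\right) \frac{1}{55476} = - \frac{83915}{9246}$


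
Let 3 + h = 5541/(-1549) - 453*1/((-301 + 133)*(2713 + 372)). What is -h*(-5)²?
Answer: 8799224905/53521048 ≈ 164.41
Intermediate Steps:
h = -1759844981/267605240 (h = -3 + (5541/(-1549) - 453*1/((-301 + 133)*(2713 + 372))) = -3 + (5541*(-1/1549) - 453/(3085*(-168))) = -3 + (-5541/1549 - 453/(-518280)) = -3 + (-5541/1549 - 453*(-1/518280)) = -3 + (-5541/1549 + 151/172760) = -3 - 957029261/267605240 = -1759844981/267605240 ≈ -6.5763)
-h*(-5)² = -1*(-1759844981/267605240)*(-5)² = (1759844981/267605240)*25 = 8799224905/53521048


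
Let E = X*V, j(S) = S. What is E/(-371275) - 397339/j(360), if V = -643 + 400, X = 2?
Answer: -29504372453/26731800 ≈ -1103.7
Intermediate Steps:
V = -243
E = -486 (E = 2*(-243) = -486)
E/(-371275) - 397339/j(360) = -486/(-371275) - 397339/360 = -486*(-1/371275) - 397339*1/360 = 486/371275 - 397339/360 = -29504372453/26731800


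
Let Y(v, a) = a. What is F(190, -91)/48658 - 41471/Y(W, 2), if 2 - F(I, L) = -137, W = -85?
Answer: -504473910/24329 ≈ -20736.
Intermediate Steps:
F(I, L) = 139 (F(I, L) = 2 - 1*(-137) = 2 + 137 = 139)
F(190, -91)/48658 - 41471/Y(W, 2) = 139/48658 - 41471/2 = -504473910/24329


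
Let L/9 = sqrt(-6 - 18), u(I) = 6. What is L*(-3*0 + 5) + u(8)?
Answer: 6 + 90*I*sqrt(6) ≈ 6.0 + 220.45*I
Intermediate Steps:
L = 18*I*sqrt(6) (L = 9*sqrt(-6 - 18) = 9*sqrt(-24) = 9*(2*I*sqrt(6)) = 18*I*sqrt(6) ≈ 44.091*I)
L*(-3*0 + 5) + u(8) = (18*I*sqrt(6))*(-3*0 + 5) + 6 = (18*I*sqrt(6))*(0 + 5) + 6 = (18*I*sqrt(6))*5 + 6 = 90*I*sqrt(6) + 6 = 6 + 90*I*sqrt(6)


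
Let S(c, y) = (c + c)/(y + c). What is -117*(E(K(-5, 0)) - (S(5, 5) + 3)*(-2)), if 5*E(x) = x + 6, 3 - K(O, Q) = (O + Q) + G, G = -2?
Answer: -6552/5 ≈ -1310.4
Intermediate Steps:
S(c, y) = 2*c/(c + y) (S(c, y) = (2*c)/(c + y) = 2*c/(c + y))
K(O, Q) = 5 - O - Q (K(O, Q) = 3 - ((O + Q) - 2) = 3 - (-2 + O + Q) = 3 + (2 - O - Q) = 5 - O - Q)
E(x) = 6/5 + x/5 (E(x) = (x + 6)/5 = (6 + x)/5 = 6/5 + x/5)
-117*(E(K(-5, 0)) - (S(5, 5) + 3)*(-2)) = -117*((6/5 + (5 - 1*(-5) - 1*0)/5) - (2*5/(5 + 5) + 3)*(-2)) = -117*((6/5 + (5 + 5 + 0)/5) - (2*5/10 + 3)*(-2)) = -117*((6/5 + (⅕)*10) - (2*5*(⅒) + 3)*(-2)) = -117*((6/5 + 2) - (1 + 3)*(-2)) = -117*(16/5 - 4*(-2)) = -117*(16/5 - 1*(-8)) = -117*(16/5 + 8) = -117*56/5 = -6552/5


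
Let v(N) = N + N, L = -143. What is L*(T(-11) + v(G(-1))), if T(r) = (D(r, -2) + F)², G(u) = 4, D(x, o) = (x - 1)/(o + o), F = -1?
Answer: -1716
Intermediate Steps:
D(x, o) = (-1 + x)/(2*o) (D(x, o) = (-1 + x)/((2*o)) = (-1 + x)*(1/(2*o)) = (-1 + x)/(2*o))
v(N) = 2*N
T(r) = (-¾ - r/4)² (T(r) = ((½)*(-1 + r)/(-2) - 1)² = ((½)*(-½)*(-1 + r) - 1)² = ((¼ - r/4) - 1)² = (-¾ - r/4)²)
L*(T(-11) + v(G(-1))) = -143*((3 - 11)²/16 + 2*4) = -143*((1/16)*(-8)² + 8) = -143*((1/16)*64 + 8) = -143*(4 + 8) = -143*12 = -1716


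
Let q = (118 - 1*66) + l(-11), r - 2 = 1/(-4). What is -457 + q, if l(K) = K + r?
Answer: -1657/4 ≈ -414.25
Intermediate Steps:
r = 7/4 (r = 2 + 1/(-4) = 2 - 1/4 = 7/4 ≈ 1.7500)
l(K) = 7/4 + K (l(K) = K + 7/4 = 7/4 + K)
q = 171/4 (q = (118 - 1*66) + (7/4 - 11) = (118 - 66) - 37/4 = 52 - 37/4 = 171/4 ≈ 42.750)
-457 + q = -457 + 171/4 = -1657/4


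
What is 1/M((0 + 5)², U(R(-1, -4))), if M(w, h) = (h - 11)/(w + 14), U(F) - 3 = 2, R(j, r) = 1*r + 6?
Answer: -13/2 ≈ -6.5000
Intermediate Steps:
R(j, r) = 6 + r (R(j, r) = r + 6 = 6 + r)
U(F) = 5 (U(F) = 3 + 2 = 5)
M(w, h) = (-11 + h)/(14 + w)
1/M((0 + 5)², U(R(-1, -4))) = 1/((-11 + 5)/(14 + (0 + 5)²)) = 1/(-6/(14 + 5²)) = 1/(-6/(14 + 25)) = 1/(-6/39) = 1/((1/39)*(-6)) = 1/(-2/13) = -13/2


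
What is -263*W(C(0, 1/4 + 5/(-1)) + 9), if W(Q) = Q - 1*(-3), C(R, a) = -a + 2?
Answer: -19725/4 ≈ -4931.3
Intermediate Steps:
C(R, a) = 2 - a
W(Q) = 3 + Q (W(Q) = Q + 3 = 3 + Q)
-263*W(C(0, 1/4 + 5/(-1)) + 9) = -263*(3 + ((2 - (1/4 + 5/(-1))) + 9)) = -263*(3 + ((2 - (1*(1/4) + 5*(-1))) + 9)) = -263*(3 + ((2 - (1/4 - 5)) + 9)) = -263*(3 + ((2 - 1*(-19/4)) + 9)) = -263*(3 + ((2 + 19/4) + 9)) = -263*(3 + (27/4 + 9)) = -263*(3 + 63/4) = -263*75/4 = -19725/4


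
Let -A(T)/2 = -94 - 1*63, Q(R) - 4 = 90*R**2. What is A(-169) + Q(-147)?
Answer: 1945128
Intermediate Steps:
Q(R) = 4 + 90*R**2
A(T) = 314 (A(T) = -2*(-94 - 1*63) = -2*(-94 - 63) = -2*(-157) = 314)
A(-169) + Q(-147) = 314 + (4 + 90*(-147)**2) = 314 + (4 + 90*21609) = 314 + (4 + 1944810) = 314 + 1944814 = 1945128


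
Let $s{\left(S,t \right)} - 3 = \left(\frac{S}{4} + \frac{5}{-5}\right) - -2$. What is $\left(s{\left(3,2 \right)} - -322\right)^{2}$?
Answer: $\frac{1708249}{16} \approx 1.0677 \cdot 10^{5}$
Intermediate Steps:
$s{\left(S,t \right)} = 4 + \frac{S}{4}$ ($s{\left(S,t \right)} = 3 + \left(\left(\frac{S}{4} + \frac{5}{-5}\right) - -2\right) = 3 + \left(\left(S \frac{1}{4} + 5 \left(- \frac{1}{5}\right)\right) + 2\right) = 3 + \left(\left(\frac{S}{4} - 1\right) + 2\right) = 3 + \left(\left(-1 + \frac{S}{4}\right) + 2\right) = 3 + \left(1 + \frac{S}{4}\right) = 4 + \frac{S}{4}$)
$\left(s{\left(3,2 \right)} - -322\right)^{2} = \left(\left(4 + \frac{1}{4} \cdot 3\right) - -322\right)^{2} = \left(\left(4 + \frac{3}{4}\right) + 322\right)^{2} = \left(\frac{19}{4} + 322\right)^{2} = \left(\frac{1307}{4}\right)^{2} = \frac{1708249}{16}$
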